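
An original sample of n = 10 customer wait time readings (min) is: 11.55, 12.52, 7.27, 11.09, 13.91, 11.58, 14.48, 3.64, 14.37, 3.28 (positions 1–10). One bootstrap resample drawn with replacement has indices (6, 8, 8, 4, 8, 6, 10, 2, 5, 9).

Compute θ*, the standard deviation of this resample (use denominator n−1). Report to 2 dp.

θ* = 4.74

Resample values: 11.58, 3.64, 3.64, 11.09, 3.64, 11.58, 3.28, 12.52, 13.91, 14.37.
Mean = 8.9250; sum of squared deviations = 201.8672
s² = 201.8672 / 9 = 22.4297
s = √22.4297 = 4.74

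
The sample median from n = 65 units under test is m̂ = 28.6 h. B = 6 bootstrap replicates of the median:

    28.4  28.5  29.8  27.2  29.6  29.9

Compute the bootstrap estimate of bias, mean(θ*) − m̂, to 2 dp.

bias = +0.30

mean(θ*) = (28.4 + 28.5 + 29.8 + 27.2 + 29.6 + 29.9) / 6 = 28.900
bias = 28.900 − 28.6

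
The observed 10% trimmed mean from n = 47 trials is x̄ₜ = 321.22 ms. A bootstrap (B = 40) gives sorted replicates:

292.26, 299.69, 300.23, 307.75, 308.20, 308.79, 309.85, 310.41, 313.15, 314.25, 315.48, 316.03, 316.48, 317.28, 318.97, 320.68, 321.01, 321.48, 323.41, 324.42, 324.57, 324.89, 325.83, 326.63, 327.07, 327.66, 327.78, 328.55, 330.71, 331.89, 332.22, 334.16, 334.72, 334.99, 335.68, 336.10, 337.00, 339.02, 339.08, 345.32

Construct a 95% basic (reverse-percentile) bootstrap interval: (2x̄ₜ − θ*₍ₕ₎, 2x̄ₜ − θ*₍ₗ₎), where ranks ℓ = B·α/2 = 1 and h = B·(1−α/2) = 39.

Percentile endpoints at ranks 1 and 39: θ*₍1₎ = 292.26, θ*₍39₎ = 339.08.
Basic interval reflects these around x̄ₜ:
  lower = 2 × 321.22 − 339.08 = 303.36
  upper = 2 × 321.22 − 292.26 = 350.18

(303.36, 350.18)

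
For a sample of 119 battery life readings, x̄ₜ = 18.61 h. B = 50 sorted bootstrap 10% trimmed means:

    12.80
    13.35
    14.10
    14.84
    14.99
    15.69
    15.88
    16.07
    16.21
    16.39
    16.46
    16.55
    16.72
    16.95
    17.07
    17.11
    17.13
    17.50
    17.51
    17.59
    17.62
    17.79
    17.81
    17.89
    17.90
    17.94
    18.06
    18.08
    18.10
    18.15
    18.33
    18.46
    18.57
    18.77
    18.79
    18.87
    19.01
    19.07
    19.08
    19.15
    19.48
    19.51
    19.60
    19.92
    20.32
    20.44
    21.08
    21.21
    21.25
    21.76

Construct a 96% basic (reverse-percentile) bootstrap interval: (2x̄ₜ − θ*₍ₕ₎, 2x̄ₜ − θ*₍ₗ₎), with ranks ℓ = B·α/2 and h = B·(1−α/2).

(15.97, 24.42)

Percentile endpoints at ranks 1 and 49: θ*₍1₎ = 12.80, θ*₍49₎ = 21.25.
Basic interval reflects these around x̄ₜ:
  lower = 2 × 18.61 − 21.25 = 15.97
  upper = 2 × 18.61 − 12.80 = 24.42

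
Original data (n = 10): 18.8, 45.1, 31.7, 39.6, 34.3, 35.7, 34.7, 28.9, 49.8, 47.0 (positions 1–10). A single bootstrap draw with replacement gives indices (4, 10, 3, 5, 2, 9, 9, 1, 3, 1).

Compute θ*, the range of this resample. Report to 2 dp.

θ* = 31.00

Resample values: 39.6, 47.0, 31.7, 34.3, 45.1, 49.8, 49.8, 18.8, 31.7, 18.8.
Range = 49.8 − 18.8 = 31.00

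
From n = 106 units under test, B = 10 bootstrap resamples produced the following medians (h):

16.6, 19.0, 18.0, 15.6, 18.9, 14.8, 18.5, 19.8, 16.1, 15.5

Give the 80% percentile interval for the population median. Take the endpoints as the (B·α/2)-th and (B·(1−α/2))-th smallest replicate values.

(14.8, 19.0)

Sorted replicates: 14.8, 15.5, 15.6, 16.1, 16.6, 18.0, 18.5, 18.9, 19.0, 19.8
α = 0.20; lower rank = 10 × 0.100 = 1; upper rank = 10 × 0.900 = 9.
The 1st smallest replicate is 14.8; the 9th is 19.0.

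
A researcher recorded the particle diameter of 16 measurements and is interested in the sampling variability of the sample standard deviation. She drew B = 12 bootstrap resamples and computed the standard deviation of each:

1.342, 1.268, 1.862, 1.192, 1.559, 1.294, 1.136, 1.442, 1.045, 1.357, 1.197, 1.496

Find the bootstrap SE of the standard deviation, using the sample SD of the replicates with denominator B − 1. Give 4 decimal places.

SE* = 0.2201

Bootstrap SE is the standard deviation of the 12 replicate standard deviations.
Mean of replicates: (1.342 + 1.268 + 1.862 + 1.192 + 1.559 + 1.294 + 1.136 + 1.442 + 1.045 + 1.357 + 1.197 + 1.496) / 12 = 16.19000 / 12 = 1.34917
Sum of squared deviations: (−0.00717)² + (−0.08117)² + (+0.51283)² + (−0.15717)² + (+0.20983)² + (−0.05517)² + (−0.21317)² + (+0.09283)² + (−0.30417)² + (+0.00783)² + (−0.15217)² + (+0.14683)² = 0.53276
Variance = 0.53276 / 11 = 0.04843
SE* = √0.04843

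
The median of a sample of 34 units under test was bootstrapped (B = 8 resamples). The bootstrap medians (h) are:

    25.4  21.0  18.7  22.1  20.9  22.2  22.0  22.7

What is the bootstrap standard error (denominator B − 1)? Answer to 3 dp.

Bootstrap SE is the standard deviation of the 8 replicate medians.
Mean of replicates: (25.4 + 21.0 + 18.7 + 22.1 + 20.9 + 22.2 + 22.0 + 22.7) / 8 = 175.0000 / 8 = 21.8750
Sum of squared deviations: (+3.5250)² + (−0.8750)² + (−3.1750)² + (+0.2250)² + (−0.9750)² + (+0.3250)² + (+0.1250)² + (+0.8250)² = 25.0750
Variance = 25.0750 / 7 = 3.5821
SE* = √3.5821

SE* = 1.893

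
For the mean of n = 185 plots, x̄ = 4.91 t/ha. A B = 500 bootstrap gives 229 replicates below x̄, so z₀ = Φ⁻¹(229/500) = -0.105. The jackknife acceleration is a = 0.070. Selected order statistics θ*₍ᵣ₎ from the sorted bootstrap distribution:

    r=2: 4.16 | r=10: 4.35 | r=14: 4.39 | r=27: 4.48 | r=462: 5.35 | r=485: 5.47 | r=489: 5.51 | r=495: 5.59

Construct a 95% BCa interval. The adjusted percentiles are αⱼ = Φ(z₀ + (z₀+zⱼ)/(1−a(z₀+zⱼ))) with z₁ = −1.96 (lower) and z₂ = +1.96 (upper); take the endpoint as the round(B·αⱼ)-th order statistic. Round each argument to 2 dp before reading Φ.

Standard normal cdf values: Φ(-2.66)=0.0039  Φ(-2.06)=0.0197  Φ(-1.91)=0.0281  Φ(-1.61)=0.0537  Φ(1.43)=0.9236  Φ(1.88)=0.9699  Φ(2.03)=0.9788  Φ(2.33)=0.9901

Lower: z₀ + z₁ = -0.105 + (-1.960) = -2.065; 1 − a(z₀+z₁) = 1 − (0.070)(-2.065) = 1.1445; argument = -0.105 + (-2.065)/1.1445 = -1.9092 → -1.91.
α₁ = Φ(-1.91) = 0.0281; rank = round(500 × 0.0281) = 14; θ*₍14₎ = 4.39.
Upper: z₀ + z₂ = 1.855; 1 − a(z₀+z₂) = 0.8701; argument = 2.0268 → 2.03; α₂ = 0.9788; rank = 489; θ*₍489₎ = 5.51.

(4.39, 5.51)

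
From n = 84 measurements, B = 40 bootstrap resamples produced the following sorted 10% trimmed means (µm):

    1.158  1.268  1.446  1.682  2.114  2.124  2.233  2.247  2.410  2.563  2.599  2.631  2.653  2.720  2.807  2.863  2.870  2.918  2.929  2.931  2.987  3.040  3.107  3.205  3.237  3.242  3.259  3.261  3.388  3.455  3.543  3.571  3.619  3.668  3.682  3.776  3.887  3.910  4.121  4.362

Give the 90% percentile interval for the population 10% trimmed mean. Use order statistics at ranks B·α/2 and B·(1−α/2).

(1.268, 3.910)

α = 0.10; lower rank = 40 × 0.050 = 2; upper rank = 40 × 0.950 = 38.
The 2nd smallest replicate is 1.268; the 38th is 3.910.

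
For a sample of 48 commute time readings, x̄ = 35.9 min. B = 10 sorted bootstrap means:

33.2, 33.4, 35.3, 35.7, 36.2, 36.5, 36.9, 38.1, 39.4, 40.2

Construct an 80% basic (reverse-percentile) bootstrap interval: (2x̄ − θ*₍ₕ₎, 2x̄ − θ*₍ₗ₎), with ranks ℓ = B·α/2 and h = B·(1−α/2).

(32.4, 38.6)

Percentile endpoints at ranks 1 and 9: θ*₍1₎ = 33.2, θ*₍9₎ = 39.4.
Basic interval reflects these around x̄:
  lower = 2 × 35.9 − 39.4 = 32.4
  upper = 2 × 35.9 − 33.2 = 38.6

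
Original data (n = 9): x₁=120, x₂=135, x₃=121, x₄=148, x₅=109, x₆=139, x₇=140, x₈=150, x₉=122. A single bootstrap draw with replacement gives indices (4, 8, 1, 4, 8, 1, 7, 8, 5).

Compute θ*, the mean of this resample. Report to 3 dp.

Resample values: 148, 150, 120, 148, 150, 120, 140, 150, 109.
Mean = (148 + 150 + 120 + 148 + 150 + 120 + 140 + 150 + 109) / 9 = 1235.0 / 9 = 137.222

θ* = 137.222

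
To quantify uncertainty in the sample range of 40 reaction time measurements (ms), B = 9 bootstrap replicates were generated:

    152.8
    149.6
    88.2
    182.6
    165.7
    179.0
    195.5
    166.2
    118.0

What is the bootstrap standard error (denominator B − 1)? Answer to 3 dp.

SE* = 33.694

Bootstrap SE is the standard deviation of the 9 replicate ranges.
Mean of replicates: (152.8 + 149.6 + 88.2 + 182.6 + 165.7 + 179.0 + 195.5 + 166.2 + 118.0) / 9 = 1397.6000 / 9 = 155.2889
Sum of squared deviations: (−2.4889)² + (−5.6889)² + (−67.0889)² + (+27.3111)² + (+10.4111)² + (+23.7111)² + (+40.2111)² + (+10.9111)² + (−37.2889)² = 9082.4289
Variance = 9082.4289 / 8 = 1135.3036
SE* = √1135.3036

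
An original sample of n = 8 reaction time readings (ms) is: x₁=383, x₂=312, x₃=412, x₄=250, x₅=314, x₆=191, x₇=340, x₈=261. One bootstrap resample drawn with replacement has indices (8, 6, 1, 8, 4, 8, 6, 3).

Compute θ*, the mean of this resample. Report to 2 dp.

θ* = 276.25

Resample values: 261, 191, 383, 261, 250, 261, 191, 412.
Mean = (261 + 191 + 383 + 261 + 250 + 261 + 191 + 412) / 8 = 2210.0 / 8 = 276.25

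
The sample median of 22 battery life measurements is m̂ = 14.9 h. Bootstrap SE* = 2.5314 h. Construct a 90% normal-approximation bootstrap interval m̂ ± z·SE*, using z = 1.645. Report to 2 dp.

(10.74, 19.06)

Margin = 1.645 × 2.5314 = 4.164
Interval: 14.9 ± 4.164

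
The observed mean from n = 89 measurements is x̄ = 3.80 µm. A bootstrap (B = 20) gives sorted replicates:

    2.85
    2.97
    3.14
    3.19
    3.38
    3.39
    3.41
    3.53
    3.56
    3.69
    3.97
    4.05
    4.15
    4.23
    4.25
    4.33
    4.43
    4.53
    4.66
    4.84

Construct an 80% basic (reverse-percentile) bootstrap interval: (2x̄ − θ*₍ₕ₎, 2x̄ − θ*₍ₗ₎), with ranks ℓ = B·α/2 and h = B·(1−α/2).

Percentile endpoints at ranks 2 and 18: θ*₍2₎ = 2.97, θ*₍18₎ = 4.53.
Basic interval reflects these around x̄:
  lower = 2 × 3.80 − 4.53 = 3.07
  upper = 2 × 3.80 − 2.97 = 4.63

(3.07, 4.63)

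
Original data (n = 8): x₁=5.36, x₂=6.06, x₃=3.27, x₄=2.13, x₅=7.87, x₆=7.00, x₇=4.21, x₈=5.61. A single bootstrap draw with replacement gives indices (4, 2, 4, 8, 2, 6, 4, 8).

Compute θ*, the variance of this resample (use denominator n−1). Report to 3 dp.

Resample values: 2.13, 6.06, 2.13, 5.61, 6.06, 7.00, 2.13, 5.61.
Mean = 4.5912; sum of squared deviations = 30.3655
s² = 30.3655 / 7 = 4.3379

θ* = 4.338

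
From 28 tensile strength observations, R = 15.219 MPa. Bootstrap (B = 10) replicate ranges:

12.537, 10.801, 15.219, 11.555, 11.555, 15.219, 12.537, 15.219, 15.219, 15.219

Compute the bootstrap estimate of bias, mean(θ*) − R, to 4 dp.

mean(θ*) = (12.537 + 10.801 + 15.219 + 11.555 + 11.555 + 15.219 + 12.537 + 15.219 + 15.219 + 15.219) / 10 = 13.50800
bias = 13.50800 − 15.219

bias = −1.7110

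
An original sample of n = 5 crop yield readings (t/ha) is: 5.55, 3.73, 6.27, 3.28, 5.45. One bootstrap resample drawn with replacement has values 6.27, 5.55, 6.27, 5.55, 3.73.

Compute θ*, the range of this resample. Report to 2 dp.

θ* = 2.54

Range = 6.27 − 3.73 = 2.54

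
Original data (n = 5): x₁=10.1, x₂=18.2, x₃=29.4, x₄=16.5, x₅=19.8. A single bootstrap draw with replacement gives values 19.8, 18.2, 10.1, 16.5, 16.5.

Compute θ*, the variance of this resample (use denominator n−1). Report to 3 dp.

θ* = 13.587

Mean = 16.2200; sum of squared deviations = 54.3480
s² = 54.3480 / 4 = 13.5870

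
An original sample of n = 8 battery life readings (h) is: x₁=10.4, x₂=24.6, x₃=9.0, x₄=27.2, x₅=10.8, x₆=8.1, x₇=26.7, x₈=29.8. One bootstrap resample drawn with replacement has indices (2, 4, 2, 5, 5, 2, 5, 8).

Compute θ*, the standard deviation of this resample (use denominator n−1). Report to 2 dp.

Resample values: 24.6, 27.2, 24.6, 10.8, 10.8, 24.6, 10.8, 29.8.
Mean = 20.4000; sum of squared deviations = 464.0000
s² = 464.0000 / 7 = 66.2857
s = √66.2857 = 8.14

θ* = 8.14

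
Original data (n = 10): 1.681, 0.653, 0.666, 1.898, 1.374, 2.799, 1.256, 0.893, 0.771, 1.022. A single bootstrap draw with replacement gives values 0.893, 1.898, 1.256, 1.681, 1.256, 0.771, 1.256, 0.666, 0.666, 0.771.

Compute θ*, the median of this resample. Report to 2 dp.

Sorted: 0.666, 0.666, 0.771, 0.771, 0.893, 1.256, 1.256, 1.256, 1.681, 1.898
Median = average of the two middle values = 1.07

θ* = 1.07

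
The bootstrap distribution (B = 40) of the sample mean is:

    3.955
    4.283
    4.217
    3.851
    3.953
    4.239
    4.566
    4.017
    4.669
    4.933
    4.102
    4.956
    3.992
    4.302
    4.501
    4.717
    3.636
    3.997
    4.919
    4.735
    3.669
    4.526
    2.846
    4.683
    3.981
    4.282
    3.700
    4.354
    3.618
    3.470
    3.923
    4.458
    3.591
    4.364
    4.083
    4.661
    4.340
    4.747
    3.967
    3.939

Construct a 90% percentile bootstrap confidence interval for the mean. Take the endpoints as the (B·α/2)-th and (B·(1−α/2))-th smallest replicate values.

(3.470, 4.919)

Sorted replicates: 2.846, 3.470, 3.591, 3.618, 3.636, 3.669, 3.700, 3.851, 3.923, 3.939, 3.953, 3.955, 3.967, 3.981, 3.992, 3.997, 4.017, 4.083, 4.102, 4.217, 4.239, 4.282, 4.283, 4.302, 4.340, 4.354, 4.364, 4.458, 4.501, 4.526, 4.566, 4.661, 4.669, 4.683, 4.717, 4.735, 4.747, 4.919, 4.933, 4.956
α = 0.10; lower rank = 40 × 0.050 = 2; upper rank = 40 × 0.950 = 38.
The 2nd smallest replicate is 3.470; the 38th is 4.919.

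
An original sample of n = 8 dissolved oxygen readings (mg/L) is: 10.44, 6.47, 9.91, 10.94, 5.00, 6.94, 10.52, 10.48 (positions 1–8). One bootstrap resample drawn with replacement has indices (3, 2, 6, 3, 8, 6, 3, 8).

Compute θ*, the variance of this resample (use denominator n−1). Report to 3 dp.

θ* = 3.091

Resample values: 9.91, 6.47, 6.94, 9.91, 10.48, 6.94, 9.91, 10.48.
Mean = 8.8800; sum of squared deviations = 21.6380
s² = 21.6380 / 7 = 3.0911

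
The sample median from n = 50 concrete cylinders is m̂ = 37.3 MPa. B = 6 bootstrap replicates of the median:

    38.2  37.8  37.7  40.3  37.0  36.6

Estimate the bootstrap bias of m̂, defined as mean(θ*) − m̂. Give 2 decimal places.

bias = +0.63

mean(θ*) = (38.2 + 37.8 + 37.7 + 40.3 + 37.0 + 36.6) / 6 = 37.933
bias = 37.933 − 37.3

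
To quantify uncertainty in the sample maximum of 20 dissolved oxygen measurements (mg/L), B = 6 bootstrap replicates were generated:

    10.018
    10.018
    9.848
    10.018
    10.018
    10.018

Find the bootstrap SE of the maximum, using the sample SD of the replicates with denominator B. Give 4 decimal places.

Bootstrap SE is the standard deviation of the 6 replicate maximums.
Mean of replicates: (10.018 + 10.018 + 9.848 + 10.018 + 10.018 + 10.018) / 6 = 59.938000 / 6 = 9.989667
Sum of squared deviations: (+0.028333)² + (+0.028333)² + (−0.141667)² + (+0.028333)² + (+0.028333)² + (+0.028333)² = 0.024083
Variance = 0.024083 / 6 = 0.004014
SE* = √0.004014

SE* = 0.0634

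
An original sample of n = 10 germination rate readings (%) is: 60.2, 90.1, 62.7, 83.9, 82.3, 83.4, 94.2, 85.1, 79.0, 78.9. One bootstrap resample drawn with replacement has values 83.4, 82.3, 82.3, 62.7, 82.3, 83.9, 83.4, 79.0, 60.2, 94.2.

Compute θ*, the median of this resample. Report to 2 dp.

Sorted: 60.2, 62.7, 79.0, 82.3, 82.3, 82.3, 83.4, 83.4, 83.9, 94.2
Median = average of the two middle values = 82.30

θ* = 82.30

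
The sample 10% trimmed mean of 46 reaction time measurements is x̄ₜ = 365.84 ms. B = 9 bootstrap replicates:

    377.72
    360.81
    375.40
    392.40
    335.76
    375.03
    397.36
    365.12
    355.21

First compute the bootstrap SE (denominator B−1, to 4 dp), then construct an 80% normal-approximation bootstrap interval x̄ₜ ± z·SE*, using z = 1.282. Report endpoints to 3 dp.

(341.595, 390.085)

Mean of replicates = 370.5344; sum of squared deviations = 2861.2104; SE* = √(2861.2104/8) = 18.9117
Margin = 1.282 × 18.9117 = 24.2448
Interval: 365.84 ± 24.2448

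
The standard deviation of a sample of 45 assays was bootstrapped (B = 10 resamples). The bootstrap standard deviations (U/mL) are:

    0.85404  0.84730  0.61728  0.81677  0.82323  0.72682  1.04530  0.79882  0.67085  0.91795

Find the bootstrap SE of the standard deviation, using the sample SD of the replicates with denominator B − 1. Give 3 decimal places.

Bootstrap SE is the standard deviation of the 10 replicate standard deviations.
Mean of replicates: (0.85404 + 0.84730 + 0.61728 + 0.81677 + 0.82323 + 0.72682 + 1.04530 + 0.79882 + 0.67085 + 0.91795) / 10 = 8.118360 / 10 = 0.811836
Sum of squared deviations: (+0.042204)² + (+0.035464)² + (−0.194556)² + (+0.004934)² + (+0.011394)² + (−0.085016)² + (+0.233464)² + (−0.013016)² + (−0.140986)² + (+0.106114)² = 0.134085
Variance = 0.134085 / 9 = 0.014898
SE* = √0.014898

SE* = 0.122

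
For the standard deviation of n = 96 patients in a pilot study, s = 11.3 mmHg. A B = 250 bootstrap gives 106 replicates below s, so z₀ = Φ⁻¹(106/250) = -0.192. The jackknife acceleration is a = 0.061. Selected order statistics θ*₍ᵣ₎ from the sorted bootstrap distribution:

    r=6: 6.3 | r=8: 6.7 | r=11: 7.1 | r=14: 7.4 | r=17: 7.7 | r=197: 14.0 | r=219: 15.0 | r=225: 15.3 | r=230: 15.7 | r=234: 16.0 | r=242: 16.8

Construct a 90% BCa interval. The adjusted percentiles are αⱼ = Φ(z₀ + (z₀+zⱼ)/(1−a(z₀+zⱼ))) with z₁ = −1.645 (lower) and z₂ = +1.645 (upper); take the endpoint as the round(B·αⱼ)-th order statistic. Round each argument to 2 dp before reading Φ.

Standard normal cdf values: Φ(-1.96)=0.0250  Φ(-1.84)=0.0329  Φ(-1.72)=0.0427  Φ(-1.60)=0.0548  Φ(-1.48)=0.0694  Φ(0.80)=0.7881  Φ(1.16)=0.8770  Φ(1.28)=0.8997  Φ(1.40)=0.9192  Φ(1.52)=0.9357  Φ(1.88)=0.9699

Lower: z₀ + z₁ = -0.192 + (-1.645) = -1.837; 1 − a(z₀+z₁) = 1 − (0.061)(-1.837) = 1.1121; argument = -0.192 + (-1.837)/1.1121 = -1.8439 → -1.84.
α₁ = Φ(-1.84) = 0.0329; rank = round(250 × 0.0329) = 8; θ*₍8₎ = 6.7.
Upper: z₀ + z₂ = 1.453; 1 − a(z₀+z₂) = 0.9114; argument = 1.4023 → 1.40; α₂ = 0.9192; rank = 230; θ*₍230₎ = 15.7.

(6.7, 15.7)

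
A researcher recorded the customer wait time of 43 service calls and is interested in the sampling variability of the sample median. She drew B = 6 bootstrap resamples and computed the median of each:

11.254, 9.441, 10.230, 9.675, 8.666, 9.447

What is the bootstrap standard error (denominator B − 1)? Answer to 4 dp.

Bootstrap SE is the standard deviation of the 6 replicate medians.
Mean of replicates: (11.254 + 9.441 + 10.230 + 9.675 + 8.666 + 9.447) / 6 = 58.71300 / 6 = 9.78550
Sum of squared deviations: (+1.46850)² + (−0.34450)² + (+0.44450)² + (−0.11050)² + (−1.11950)² + (−0.33850)² = 3.85283
Variance = 3.85283 / 5 = 0.77057
SE* = √0.77057

SE* = 0.8778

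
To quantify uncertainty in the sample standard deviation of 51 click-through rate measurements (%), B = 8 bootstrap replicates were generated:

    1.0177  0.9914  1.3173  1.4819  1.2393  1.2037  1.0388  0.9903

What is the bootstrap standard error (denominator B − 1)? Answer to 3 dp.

Bootstrap SE is the standard deviation of the 8 replicate standard deviations.
Mean of replicates: (1.0177 + 0.9914 + 1.3173 + 1.4819 + 1.2393 + 1.2037 + 1.0388 + 0.9903) / 8 = 9.28040 / 8 = 1.16005
Sum of squared deviations: (−0.14235)² + (−0.16865)² + (+0.15725)² + (+0.32185)² + (+0.07925)² + (+0.04365)² + (−0.12125)² + (−0.16975)² = 0.22872
Variance = 0.22872 / 7 = 0.03267
SE* = √0.03267

SE* = 0.181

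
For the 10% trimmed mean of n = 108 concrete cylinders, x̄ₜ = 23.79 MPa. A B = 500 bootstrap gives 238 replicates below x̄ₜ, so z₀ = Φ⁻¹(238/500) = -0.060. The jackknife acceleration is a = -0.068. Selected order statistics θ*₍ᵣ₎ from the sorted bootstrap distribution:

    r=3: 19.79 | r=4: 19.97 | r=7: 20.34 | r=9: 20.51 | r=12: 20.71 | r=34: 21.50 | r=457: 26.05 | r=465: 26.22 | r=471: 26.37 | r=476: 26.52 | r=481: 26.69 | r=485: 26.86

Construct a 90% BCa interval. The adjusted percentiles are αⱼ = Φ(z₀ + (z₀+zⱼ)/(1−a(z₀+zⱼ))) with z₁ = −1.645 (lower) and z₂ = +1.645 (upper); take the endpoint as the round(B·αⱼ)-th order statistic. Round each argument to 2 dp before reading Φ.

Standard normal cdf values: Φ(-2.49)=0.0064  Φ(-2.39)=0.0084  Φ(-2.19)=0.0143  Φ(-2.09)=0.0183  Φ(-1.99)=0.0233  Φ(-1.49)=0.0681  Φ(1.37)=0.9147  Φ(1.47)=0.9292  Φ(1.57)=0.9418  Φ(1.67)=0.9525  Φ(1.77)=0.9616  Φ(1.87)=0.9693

Lower: z₀ + z₁ = -0.060 + (-1.645) = -1.705; 1 − a(z₀+z₁) = 1 − (-0.068)(-1.705) = 0.8841; argument = -0.060 + (-1.705)/0.8841 = -1.9886 → -1.99.
α₁ = Φ(-1.99) = 0.0233; rank = round(500 × 0.0233) = 12; θ*₍12₎ = 20.71.
Upper: z₀ + z₂ = 1.585; 1 − a(z₀+z₂) = 1.1078; argument = 1.3708 → 1.37; α₂ = 0.9147; rank = 457; θ*₍457₎ = 26.05.

(20.71, 26.05)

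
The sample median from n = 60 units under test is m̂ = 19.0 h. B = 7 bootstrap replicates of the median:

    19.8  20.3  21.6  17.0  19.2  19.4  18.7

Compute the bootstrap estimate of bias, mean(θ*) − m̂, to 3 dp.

mean(θ*) = (19.8 + 20.3 + 21.6 + 17.0 + 19.2 + 19.4 + 18.7) / 7 = 19.4286
bias = 19.4286 − 19.0

bias = +0.429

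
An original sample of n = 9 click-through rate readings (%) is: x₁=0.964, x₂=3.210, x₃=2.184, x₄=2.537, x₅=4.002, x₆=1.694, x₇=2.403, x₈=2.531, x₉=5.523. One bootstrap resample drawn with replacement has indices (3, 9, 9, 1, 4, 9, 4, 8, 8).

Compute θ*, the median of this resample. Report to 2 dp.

Resample values: 2.184, 5.523, 5.523, 0.964, 2.537, 5.523, 2.537, 2.531, 2.531.
Sorted: 0.964, 2.184, 2.531, 2.531, 2.537, 2.537, 5.523, 5.523, 5.523
Median = middle value = 2.54

θ* = 2.54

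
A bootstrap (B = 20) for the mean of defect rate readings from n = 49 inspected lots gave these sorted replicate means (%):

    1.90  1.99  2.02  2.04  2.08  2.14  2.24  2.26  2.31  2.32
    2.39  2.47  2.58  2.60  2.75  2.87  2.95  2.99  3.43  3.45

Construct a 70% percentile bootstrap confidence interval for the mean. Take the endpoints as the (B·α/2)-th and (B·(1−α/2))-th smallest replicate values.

(2.02, 2.95)

α = 0.30; lower rank = 20 × 0.150 = 3; upper rank = 20 × 0.850 = 17.
The 3rd smallest replicate is 2.02; the 17th is 2.95.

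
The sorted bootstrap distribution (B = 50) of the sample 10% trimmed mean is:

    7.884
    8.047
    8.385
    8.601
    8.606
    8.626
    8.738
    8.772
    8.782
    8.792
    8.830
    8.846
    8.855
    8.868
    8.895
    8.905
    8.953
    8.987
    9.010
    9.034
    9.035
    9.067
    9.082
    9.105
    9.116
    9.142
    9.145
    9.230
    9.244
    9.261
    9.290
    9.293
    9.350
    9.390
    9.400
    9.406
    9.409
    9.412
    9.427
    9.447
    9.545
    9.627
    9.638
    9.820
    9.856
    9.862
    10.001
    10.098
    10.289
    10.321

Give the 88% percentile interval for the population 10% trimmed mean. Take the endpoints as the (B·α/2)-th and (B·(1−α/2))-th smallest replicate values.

α = 0.12; lower rank = 50 × 0.060 = 3; upper rank = 50 × 0.940 = 47.
The 3rd smallest replicate is 8.385; the 47th is 10.001.

(8.385, 10.001)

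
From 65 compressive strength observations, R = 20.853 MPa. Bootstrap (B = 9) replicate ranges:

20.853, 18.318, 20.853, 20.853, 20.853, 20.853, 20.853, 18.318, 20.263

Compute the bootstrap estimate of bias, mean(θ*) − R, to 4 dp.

mean(θ*) = (20.853 + 18.318 + 20.853 + 20.853 + 20.853 + 20.853 + 20.853 + 18.318 + 20.263) / 9 = 20.22411
bias = 20.22411 − 20.853

bias = −0.6289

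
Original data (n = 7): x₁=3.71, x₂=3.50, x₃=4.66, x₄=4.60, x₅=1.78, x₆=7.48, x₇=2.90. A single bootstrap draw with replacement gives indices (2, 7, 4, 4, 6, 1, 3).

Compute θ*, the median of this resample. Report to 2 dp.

Resample values: 3.50, 2.90, 4.60, 4.60, 7.48, 3.71, 4.66.
Sorted: 2.90, 3.50, 3.71, 4.60, 4.60, 4.66, 7.48
Median = middle value = 4.60

θ* = 4.60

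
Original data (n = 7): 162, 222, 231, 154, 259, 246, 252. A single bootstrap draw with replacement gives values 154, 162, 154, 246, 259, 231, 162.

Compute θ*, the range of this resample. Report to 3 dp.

Range = 259 − 154 = 105.000

θ* = 105.000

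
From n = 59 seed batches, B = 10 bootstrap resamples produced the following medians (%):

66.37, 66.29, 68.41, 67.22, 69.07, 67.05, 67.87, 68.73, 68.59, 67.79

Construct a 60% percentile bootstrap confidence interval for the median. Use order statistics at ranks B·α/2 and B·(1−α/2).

(66.37, 68.59)

Sorted replicates: 66.29, 66.37, 67.05, 67.22, 67.79, 67.87, 68.41, 68.59, 68.73, 69.07
α = 0.40; lower rank = 10 × 0.200 = 2; upper rank = 10 × 0.800 = 8.
The 2nd smallest replicate is 66.37; the 8th is 68.59.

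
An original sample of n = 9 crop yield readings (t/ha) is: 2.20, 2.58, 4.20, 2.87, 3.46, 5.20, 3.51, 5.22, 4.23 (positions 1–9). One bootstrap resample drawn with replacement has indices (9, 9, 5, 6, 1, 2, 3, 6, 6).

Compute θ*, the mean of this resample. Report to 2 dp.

θ* = 4.06

Resample values: 4.23, 4.23, 3.46, 5.20, 2.20, 2.58, 4.20, 5.20, 5.20.
Mean = (4.23 + 4.23 + 3.46 + 5.20 + 2.20 + 2.58 + 4.20 + 5.20 + 5.20) / 9 = 36.500 / 9 = 4.06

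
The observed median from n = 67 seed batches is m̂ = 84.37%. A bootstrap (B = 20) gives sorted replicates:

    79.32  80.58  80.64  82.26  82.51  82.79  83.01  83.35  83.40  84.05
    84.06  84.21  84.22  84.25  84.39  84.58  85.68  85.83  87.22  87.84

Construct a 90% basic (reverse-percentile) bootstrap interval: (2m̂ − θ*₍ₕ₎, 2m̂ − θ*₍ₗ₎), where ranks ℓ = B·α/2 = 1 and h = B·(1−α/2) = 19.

Percentile endpoints at ranks 1 and 19: θ*₍1₎ = 79.32, θ*₍19₎ = 87.22.
Basic interval reflects these around m̂:
  lower = 2 × 84.37 − 87.22 = 81.52
  upper = 2 × 84.37 − 79.32 = 89.42

(81.52, 89.42)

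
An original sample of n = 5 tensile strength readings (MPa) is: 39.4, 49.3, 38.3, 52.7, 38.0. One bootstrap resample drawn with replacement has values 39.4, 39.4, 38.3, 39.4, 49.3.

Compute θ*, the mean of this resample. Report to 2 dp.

Mean = (39.4 + 39.4 + 38.3 + 39.4 + 49.3) / 5 = 205.80 / 5 = 41.16

θ* = 41.16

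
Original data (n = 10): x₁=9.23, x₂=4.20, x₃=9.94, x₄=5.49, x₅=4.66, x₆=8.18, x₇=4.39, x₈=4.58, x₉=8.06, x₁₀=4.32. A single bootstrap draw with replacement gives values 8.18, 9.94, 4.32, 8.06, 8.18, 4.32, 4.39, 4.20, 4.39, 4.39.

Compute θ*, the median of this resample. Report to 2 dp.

Sorted: 4.20, 4.32, 4.32, 4.39, 4.39, 4.39, 8.06, 8.18, 8.18, 9.94
Median = average of the two middle values = 4.39

θ* = 4.39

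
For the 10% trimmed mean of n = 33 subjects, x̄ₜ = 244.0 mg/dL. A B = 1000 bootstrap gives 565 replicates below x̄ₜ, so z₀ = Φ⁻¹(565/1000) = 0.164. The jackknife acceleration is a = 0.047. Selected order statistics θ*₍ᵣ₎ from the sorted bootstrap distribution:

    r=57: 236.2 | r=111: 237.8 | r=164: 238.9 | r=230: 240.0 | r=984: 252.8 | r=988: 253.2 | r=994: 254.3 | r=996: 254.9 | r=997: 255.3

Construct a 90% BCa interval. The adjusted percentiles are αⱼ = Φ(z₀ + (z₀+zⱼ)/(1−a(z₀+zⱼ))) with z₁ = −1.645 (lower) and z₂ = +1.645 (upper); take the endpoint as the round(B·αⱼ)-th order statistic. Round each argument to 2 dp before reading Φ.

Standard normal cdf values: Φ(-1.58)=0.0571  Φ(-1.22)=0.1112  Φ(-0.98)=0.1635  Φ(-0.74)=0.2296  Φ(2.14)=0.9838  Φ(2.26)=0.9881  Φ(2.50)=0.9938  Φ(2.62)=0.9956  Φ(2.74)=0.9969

Lower: z₀ + z₁ = 0.164 + (-1.645) = -1.481; 1 − a(z₀+z₁) = 1 − (0.047)(-1.481) = 1.0696; argument = 0.164 + (-1.481)/1.0696 = -1.2206 → -1.22.
α₁ = Φ(-1.22) = 0.1112; rank = round(1000 × 0.1112) = 111; θ*₍111₎ = 237.8.
Upper: z₀ + z₂ = 1.809; 1 − a(z₀+z₂) = 0.9150; argument = 2.1411 → 2.14; α₂ = 0.9838; rank = 984; θ*₍984₎ = 252.8.

(237.8, 252.8)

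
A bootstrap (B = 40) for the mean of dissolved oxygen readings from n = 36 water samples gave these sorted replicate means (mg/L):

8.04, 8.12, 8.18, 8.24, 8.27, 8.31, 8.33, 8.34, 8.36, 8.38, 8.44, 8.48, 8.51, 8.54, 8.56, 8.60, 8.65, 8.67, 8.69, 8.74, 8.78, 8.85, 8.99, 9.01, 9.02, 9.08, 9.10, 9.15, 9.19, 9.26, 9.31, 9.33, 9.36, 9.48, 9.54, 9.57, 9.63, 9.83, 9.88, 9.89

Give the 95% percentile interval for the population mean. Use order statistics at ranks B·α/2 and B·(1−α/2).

α = 0.05; lower rank = 40 × 0.025 = 1; upper rank = 40 × 0.975 = 39.
The 1st smallest replicate is 8.04; the 39th is 9.88.

(8.04, 9.88)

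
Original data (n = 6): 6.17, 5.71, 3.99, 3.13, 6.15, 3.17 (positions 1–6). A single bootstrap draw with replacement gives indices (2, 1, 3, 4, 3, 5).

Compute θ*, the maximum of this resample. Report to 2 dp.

θ* = 6.17

Resample values: 5.71, 6.17, 3.99, 3.13, 3.99, 6.15.
Maximum = 6.17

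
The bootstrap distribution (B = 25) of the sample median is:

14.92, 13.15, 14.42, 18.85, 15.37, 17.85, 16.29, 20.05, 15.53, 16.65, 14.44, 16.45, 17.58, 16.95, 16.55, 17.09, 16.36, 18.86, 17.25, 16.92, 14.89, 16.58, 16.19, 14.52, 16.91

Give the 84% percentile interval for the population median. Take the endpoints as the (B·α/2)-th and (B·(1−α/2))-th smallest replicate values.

(14.42, 18.85)

Sorted replicates: 13.15, 14.42, 14.44, 14.52, 14.89, 14.92, 15.37, 15.53, 16.19, 16.29, 16.36, 16.45, 16.55, 16.58, 16.65, 16.91, 16.92, 16.95, 17.09, 17.25, 17.58, 17.85, 18.85, 18.86, 20.05
α = 0.16; lower rank = 25 × 0.080 = 2; upper rank = 25 × 0.920 = 23.
The 2nd smallest replicate is 14.42; the 23rd is 18.85.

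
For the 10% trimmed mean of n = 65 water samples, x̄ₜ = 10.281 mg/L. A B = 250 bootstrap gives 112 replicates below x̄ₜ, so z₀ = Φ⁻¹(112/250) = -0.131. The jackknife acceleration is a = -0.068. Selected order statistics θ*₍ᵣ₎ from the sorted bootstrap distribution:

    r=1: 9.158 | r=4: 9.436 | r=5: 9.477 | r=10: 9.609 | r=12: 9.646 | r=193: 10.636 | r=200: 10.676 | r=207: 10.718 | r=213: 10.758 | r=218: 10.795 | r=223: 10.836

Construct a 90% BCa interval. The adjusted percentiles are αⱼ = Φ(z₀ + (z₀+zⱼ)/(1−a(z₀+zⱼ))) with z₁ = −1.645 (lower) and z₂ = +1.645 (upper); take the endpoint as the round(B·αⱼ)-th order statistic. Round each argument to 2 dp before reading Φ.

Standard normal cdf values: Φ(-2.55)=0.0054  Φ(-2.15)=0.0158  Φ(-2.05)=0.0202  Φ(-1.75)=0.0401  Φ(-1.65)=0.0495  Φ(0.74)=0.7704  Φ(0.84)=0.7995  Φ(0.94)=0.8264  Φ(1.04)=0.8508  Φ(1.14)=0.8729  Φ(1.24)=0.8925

Lower: z₀ + z₁ = -0.131 + (-1.645) = -1.776; 1 − a(z₀+z₁) = 1 − (-0.068)(-1.776) = 0.8792; argument = -0.131 + (-1.776)/0.8792 = -2.1509 → -2.15.
α₁ = Φ(-2.15) = 0.0158; rank = round(250 × 0.0158) = 4; θ*₍4₎ = 9.436.
Upper: z₀ + z₂ = 1.514; 1 − a(z₀+z₂) = 1.1030; argument = 1.2417 → 1.24; α₂ = 0.8925; rank = 223; θ*₍223₎ = 10.836.

(9.436, 10.836)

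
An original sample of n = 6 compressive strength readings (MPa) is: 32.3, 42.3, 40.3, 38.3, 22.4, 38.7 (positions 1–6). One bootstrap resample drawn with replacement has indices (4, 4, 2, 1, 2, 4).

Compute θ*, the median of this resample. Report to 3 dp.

θ* = 38.300

Resample values: 38.3, 38.3, 42.3, 32.3, 42.3, 38.3.
Sorted: 32.3, 38.3, 38.3, 38.3, 42.3, 42.3
Median = average of the two middle values = 38.300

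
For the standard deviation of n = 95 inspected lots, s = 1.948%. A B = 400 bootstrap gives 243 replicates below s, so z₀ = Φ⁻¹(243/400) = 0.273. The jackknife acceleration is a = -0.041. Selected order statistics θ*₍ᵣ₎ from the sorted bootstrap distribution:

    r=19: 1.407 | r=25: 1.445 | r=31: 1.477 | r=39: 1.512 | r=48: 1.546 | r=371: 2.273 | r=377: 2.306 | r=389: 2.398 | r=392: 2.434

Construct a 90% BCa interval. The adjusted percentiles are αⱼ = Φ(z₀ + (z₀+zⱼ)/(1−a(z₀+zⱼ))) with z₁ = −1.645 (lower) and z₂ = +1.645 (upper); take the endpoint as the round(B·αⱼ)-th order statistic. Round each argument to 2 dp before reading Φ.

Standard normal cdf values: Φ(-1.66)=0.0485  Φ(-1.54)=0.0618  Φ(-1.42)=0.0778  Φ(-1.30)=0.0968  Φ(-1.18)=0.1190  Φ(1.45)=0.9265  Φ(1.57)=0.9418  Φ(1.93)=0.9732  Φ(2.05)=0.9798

Lower: z₀ + z₁ = 0.273 + (-1.645) = -1.372; 1 − a(z₀+z₁) = 1 − (-0.041)(-1.372) = 0.9437; argument = 0.273 + (-1.372)/0.9437 = -1.1808 → -1.18.
α₁ = Φ(-1.18) = 0.1190; rank = round(400 × 0.1190) = 48; θ*₍48₎ = 1.546.
Upper: z₀ + z₂ = 1.918; 1 − a(z₀+z₂) = 1.0786; argument = 2.0512 → 2.05; α₂ = 0.9798; rank = 392; θ*₍392₎ = 2.434.

(1.546, 2.434)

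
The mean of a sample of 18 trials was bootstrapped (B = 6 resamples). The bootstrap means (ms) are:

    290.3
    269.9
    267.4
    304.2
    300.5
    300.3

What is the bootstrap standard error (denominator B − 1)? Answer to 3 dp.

Bootstrap SE is the standard deviation of the 6 replicate means.
Mean of replicates: (290.3 + 269.9 + 267.4 + 304.2 + 300.5 + 300.3) / 6 = 1732.6000 / 6 = 288.7667
Sum of squared deviations: (+1.5333)² + (−18.8667)² + (−21.3667)² + (+15.4333)² + (+11.7333)² + (+11.5333)² = 1323.7133
Variance = 1323.7133 / 5 = 264.7427
SE* = √264.7427

SE* = 16.271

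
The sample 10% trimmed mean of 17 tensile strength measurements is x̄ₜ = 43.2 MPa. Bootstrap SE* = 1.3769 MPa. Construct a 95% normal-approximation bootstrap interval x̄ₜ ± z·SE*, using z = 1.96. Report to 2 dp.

(40.50, 45.90)

Margin = 1.96 × 1.3769 = 2.699
Interval: 43.2 ± 2.699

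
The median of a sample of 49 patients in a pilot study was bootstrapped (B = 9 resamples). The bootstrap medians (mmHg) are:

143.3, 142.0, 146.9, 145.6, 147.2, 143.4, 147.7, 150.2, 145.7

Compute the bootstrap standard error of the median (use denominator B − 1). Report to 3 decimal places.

SE* = 2.565

Bootstrap SE is the standard deviation of the 9 replicate medians.
Mean of replicates: (143.3 + 142.0 + 146.9 + 145.6 + 147.2 + 143.4 + 147.7 + 150.2 + 145.7) / 9 = 1312.0000 / 9 = 145.7778
Sum of squared deviations: (−2.4778)² + (−3.7778)² + (+1.1222)² + (−0.1778)² + (+1.4222)² + (−2.3778)² + (+1.9222)² + (+4.4222)² + (−0.0778)² = 52.6356
Variance = 52.6356 / 8 = 6.5794
SE* = √6.5794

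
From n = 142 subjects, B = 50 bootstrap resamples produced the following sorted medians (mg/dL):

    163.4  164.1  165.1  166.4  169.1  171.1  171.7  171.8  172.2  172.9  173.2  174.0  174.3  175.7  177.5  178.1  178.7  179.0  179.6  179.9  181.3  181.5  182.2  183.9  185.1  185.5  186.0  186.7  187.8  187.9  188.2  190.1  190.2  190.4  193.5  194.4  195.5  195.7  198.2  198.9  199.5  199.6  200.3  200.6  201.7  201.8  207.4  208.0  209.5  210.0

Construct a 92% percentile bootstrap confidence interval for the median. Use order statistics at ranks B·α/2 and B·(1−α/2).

(164.1, 208.0)

α = 0.08; lower rank = 50 × 0.040 = 2; upper rank = 50 × 0.960 = 48.
The 2nd smallest replicate is 164.1; the 48th is 208.0.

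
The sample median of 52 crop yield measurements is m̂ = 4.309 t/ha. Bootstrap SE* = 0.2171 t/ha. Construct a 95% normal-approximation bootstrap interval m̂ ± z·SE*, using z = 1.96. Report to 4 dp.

(3.8835, 4.7345)

Margin = 1.96 × 0.2171 = 0.42552
Interval: 4.309 ± 0.42552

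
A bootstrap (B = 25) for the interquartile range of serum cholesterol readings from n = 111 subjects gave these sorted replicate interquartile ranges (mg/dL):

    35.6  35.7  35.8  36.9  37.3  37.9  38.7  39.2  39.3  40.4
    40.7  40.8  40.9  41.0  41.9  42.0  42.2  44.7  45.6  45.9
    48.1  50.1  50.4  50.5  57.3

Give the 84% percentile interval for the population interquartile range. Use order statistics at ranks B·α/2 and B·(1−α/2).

(35.7, 50.4)

α = 0.16; lower rank = 25 × 0.080 = 2; upper rank = 25 × 0.920 = 23.
The 2nd smallest replicate is 35.7; the 23rd is 50.4.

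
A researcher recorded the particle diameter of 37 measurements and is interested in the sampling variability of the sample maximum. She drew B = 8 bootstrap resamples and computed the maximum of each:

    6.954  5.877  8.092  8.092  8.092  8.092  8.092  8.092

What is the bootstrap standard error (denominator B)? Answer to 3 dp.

Bootstrap SE is the standard deviation of the 8 replicate maximums.
Mean of replicates: (6.954 + 5.877 + 8.092 + 8.092 + 8.092 + 8.092 + 8.092 + 8.092) / 8 = 61.3830 / 8 = 7.6729
Sum of squared deviations: (−0.7189)² + (−1.7959)² + (+0.4191)² + (+0.4191)² + (+0.4191)² + (+0.4191)² + (+0.4191)² + (+0.4191)² = 4.7959
Variance = 4.7959 / 8 = 0.5995
SE* = √0.5995

SE* = 0.774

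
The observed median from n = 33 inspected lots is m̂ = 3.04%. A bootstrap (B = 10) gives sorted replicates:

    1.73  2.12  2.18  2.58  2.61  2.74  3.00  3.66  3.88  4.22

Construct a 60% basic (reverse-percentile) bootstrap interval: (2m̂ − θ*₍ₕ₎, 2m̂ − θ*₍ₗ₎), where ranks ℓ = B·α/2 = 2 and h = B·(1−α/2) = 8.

Percentile endpoints at ranks 2 and 8: θ*₍2₎ = 2.12, θ*₍8₎ = 3.66.
Basic interval reflects these around m̂:
  lower = 2 × 3.04 − 3.66 = 2.42
  upper = 2 × 3.04 − 2.12 = 3.96

(2.42, 3.96)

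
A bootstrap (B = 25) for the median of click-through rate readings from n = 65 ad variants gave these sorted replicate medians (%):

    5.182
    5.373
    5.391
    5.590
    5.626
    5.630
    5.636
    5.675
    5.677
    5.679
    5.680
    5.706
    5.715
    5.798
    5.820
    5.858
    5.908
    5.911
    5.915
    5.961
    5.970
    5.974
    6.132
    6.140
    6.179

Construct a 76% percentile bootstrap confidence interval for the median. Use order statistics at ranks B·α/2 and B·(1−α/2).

(5.391, 5.974)

α = 0.24; lower rank = 25 × 0.120 = 3; upper rank = 25 × 0.880 = 22.
The 3rd smallest replicate is 5.391; the 22nd is 5.974.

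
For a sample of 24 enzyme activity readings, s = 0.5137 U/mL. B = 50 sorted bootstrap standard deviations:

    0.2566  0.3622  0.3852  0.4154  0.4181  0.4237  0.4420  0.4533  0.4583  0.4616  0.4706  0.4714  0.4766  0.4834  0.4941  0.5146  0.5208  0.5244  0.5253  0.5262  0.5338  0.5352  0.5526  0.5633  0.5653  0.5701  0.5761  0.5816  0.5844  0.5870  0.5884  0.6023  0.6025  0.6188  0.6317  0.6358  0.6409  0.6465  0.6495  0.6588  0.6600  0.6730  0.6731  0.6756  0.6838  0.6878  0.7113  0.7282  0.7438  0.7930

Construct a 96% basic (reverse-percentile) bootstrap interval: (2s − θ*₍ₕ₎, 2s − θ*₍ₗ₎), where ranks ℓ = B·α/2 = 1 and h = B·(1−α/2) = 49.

Percentile endpoints at ranks 1 and 49: θ*₍1₎ = 0.2566, θ*₍49₎ = 0.7438.
Basic interval reflects these around s:
  lower = 2 × 0.5137 − 0.7438 = 0.2836
  upper = 2 × 0.5137 − 0.2566 = 0.7708

(0.2836, 0.7708)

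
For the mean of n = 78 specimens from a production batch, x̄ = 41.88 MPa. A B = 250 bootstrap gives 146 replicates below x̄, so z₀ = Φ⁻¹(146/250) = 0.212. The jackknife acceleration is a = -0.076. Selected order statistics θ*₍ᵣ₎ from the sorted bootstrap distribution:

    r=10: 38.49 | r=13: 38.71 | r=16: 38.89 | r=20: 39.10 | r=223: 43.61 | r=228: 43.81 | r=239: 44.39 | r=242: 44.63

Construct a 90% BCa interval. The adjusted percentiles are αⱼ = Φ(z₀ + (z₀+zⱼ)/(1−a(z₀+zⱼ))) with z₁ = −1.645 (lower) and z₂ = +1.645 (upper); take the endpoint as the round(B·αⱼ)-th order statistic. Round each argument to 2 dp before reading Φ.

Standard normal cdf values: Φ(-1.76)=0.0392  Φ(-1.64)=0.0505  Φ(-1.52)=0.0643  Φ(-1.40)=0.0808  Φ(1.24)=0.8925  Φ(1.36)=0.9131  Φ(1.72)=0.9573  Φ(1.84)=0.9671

Lower: z₀ + z₁ = 0.212 + (-1.645) = -1.433; 1 − a(z₀+z₁) = 1 − (-0.076)(-1.433) = 0.8911; argument = 0.212 + (-1.433)/0.8911 = -1.3961 → -1.40.
α₁ = Φ(-1.40) = 0.0808; rank = round(250 × 0.0808) = 20; θ*₍20₎ = 39.10.
Upper: z₀ + z₂ = 1.857; 1 − a(z₀+z₂) = 1.1411; argument = 1.8393 → 1.84; α₂ = 0.9671; rank = 242; θ*₍242₎ = 44.63.

(39.10, 44.63)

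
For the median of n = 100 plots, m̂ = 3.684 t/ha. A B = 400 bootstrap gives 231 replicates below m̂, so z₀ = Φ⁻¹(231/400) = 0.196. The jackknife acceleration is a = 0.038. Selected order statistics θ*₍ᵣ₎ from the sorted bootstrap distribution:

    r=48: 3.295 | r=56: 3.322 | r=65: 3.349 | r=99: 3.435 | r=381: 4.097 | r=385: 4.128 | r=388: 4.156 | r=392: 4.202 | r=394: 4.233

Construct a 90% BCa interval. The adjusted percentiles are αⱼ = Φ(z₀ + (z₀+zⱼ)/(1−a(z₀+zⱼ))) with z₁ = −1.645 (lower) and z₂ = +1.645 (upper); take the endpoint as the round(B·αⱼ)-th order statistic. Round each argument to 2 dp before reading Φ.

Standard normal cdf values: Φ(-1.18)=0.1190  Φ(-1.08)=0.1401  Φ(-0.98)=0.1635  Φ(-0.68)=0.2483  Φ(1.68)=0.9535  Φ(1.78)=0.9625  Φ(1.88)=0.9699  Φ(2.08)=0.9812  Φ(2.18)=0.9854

Lower: z₀ + z₁ = 0.196 + (-1.645) = -1.449; 1 − a(z₀+z₁) = 1 − (0.038)(-1.449) = 1.0551; argument = 0.196 + (-1.449)/1.0551 = -1.1774 → -1.18.
α₁ = Φ(-1.18) = 0.1190; rank = round(400 × 0.1190) = 48; θ*₍48₎ = 3.295.
Upper: z₀ + z₂ = 1.841; 1 − a(z₀+z₂) = 0.9300; argument = 2.1755 → 2.18; α₂ = 0.9854; rank = 394; θ*₍394₎ = 4.233.

(3.295, 4.233)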